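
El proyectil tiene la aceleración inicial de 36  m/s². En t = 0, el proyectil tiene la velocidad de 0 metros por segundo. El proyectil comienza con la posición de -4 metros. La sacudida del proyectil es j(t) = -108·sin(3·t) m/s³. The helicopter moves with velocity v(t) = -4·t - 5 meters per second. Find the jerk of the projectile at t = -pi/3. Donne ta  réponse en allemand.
Mit j(t) = -108·sin(3·t) und Einsetzen von t = -pi/3, finden wir j = 0.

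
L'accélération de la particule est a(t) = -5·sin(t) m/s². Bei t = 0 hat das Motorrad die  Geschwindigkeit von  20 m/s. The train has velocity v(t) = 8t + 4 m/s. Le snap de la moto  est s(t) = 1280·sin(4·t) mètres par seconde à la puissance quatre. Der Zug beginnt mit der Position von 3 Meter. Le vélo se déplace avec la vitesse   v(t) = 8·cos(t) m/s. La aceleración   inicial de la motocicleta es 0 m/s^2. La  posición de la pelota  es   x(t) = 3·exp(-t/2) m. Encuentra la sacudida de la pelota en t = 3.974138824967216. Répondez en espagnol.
Para resolver esto, necesitamos tomar 3 derivadas de nuestra ecuación de la posición x(t) = 3·exp(-t/2). Derivando la posición, obtenemos la velocidad: v(t) = -3·exp(-t/2)/2. Derivando la velocidad, obtenemos la aceleración: a(t) = 3·exp(-t/2)/4. Derivando la aceleración, obtenemos la sacudida: j(t) = -3·exp(-t/2)/8. Usando j(t) = -3·exp(-t/2)/8 y sustituyendo t = 3.974138824967216, encontramos j = -0.0514112290951230.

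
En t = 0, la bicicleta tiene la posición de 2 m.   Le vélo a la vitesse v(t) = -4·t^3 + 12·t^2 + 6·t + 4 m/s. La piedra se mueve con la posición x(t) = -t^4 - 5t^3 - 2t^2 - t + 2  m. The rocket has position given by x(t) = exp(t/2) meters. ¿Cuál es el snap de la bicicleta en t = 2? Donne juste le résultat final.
La respuesta es -24.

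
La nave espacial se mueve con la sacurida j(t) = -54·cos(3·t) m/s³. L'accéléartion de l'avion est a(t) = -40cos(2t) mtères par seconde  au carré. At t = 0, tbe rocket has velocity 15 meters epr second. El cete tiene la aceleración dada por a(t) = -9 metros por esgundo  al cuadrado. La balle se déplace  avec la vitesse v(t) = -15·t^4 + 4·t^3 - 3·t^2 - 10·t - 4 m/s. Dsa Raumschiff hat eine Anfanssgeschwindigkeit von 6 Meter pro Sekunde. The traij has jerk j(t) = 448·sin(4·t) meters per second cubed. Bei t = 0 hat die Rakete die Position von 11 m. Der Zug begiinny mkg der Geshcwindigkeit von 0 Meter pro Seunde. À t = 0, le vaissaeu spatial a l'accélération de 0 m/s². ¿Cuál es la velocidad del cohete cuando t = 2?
Debemos encontrar la antiderivada de nuestra ecuación de la aceleración a(t) = -9 1 vez. La antiderivada de la aceleración es la velocidad. Usando v(0) = 15, obtenemos v(t) = 15 - 9·t. Tenemos la velocidad v(t) = 15 - 9·t. Sustituyendo t = 2: v(2) = -3.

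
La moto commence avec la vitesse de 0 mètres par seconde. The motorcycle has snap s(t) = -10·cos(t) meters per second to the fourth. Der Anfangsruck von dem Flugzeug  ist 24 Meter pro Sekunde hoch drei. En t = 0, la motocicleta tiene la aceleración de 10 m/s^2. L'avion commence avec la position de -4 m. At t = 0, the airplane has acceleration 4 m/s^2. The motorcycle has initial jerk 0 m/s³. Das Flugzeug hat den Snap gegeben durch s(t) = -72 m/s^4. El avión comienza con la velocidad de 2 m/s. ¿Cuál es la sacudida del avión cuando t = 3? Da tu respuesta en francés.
Nous devons trouver la primitive de notre équation du snap s(t) = -72 1 fois. La primitive du snap, avec j(0) = 24, donne le jerk: j(t) = 24 - 72·t. Nous avons le jerk j(t) = 24 - 72·t. En substituant t = 3: j(3) = -192.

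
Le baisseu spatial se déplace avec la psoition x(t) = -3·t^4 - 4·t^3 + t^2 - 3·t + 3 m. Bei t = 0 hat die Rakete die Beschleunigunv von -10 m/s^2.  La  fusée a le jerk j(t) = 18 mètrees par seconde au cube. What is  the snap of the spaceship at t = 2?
We must differentiate our position equation x(t) = -3·t^4 - 4·t^3 + t^2 - 3·t + 3 4 times. Taking d/dt of x(t), we find v(t) = -12·t^3 - 12·t^2 + 2·t - 3. Taking d/dt of v(t), we find a(t) = -36·t^2 - 24·t + 2. Differentiating acceleration, we get jerk: j(t) = -72·t - 24. Taking d/dt of j(t), we find s(t) = -72. Using s(t) = -72 and substituting t = 2, we find s = -72.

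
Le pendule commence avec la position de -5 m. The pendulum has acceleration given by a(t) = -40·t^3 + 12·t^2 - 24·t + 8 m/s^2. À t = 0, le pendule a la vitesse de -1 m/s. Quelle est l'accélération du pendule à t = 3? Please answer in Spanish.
De la ecuación de la aceleración a(t) = -40·t^3 + 12·t^2 - 24·t + 8, sustituimos t = 3 para obtener a = -1036.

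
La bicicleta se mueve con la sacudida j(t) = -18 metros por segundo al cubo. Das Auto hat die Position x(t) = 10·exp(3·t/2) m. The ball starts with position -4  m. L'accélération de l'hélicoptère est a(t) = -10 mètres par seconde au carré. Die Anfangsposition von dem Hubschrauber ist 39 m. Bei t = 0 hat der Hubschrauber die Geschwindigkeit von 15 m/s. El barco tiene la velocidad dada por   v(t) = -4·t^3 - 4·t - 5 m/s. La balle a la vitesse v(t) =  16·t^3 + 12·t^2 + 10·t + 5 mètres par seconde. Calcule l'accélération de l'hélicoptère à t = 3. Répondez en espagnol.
Usando a(t) = -10 y sustituyendo t = 3, encontramos a = -10.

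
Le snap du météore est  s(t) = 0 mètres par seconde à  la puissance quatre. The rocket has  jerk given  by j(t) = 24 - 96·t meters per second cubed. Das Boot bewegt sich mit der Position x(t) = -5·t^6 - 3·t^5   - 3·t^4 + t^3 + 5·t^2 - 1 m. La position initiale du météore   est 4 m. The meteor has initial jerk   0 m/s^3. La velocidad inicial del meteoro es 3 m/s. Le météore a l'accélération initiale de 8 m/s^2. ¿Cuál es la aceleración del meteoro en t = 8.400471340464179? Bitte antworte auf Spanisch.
Debemos encontrar la antiderivada de nuestra ecuación del snap s(t) = 0 2 veces. La antiderivada del snap, con j(0) = 0, da la sacudida: j(t) = 0. La integral de la sacudida, con a(0) = 8, da la aceleración: a(t) = 8. Tenemos la aceleración a(t) = 8. Sustituyendo t = 8.400471340464179: a(8.400471340464179) = 8.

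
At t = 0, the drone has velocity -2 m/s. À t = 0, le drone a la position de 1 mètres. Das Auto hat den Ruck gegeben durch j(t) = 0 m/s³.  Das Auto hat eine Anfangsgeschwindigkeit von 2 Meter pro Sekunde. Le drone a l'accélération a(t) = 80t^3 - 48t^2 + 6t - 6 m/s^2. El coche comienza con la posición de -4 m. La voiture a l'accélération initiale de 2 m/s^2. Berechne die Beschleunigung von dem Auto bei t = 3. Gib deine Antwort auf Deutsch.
Wir müssen unsere Gleichung für den Ruck j(t) = 0 1-mal integrieren. Die Stammfunktion von dem Ruck, mit a(0) = 2, ergibt die Beschleunigung: a(t) = 2. Aus der Gleichung für die Beschleunigung a(t) = 2, setzen wir t = 3 ein und erhalten a = 2.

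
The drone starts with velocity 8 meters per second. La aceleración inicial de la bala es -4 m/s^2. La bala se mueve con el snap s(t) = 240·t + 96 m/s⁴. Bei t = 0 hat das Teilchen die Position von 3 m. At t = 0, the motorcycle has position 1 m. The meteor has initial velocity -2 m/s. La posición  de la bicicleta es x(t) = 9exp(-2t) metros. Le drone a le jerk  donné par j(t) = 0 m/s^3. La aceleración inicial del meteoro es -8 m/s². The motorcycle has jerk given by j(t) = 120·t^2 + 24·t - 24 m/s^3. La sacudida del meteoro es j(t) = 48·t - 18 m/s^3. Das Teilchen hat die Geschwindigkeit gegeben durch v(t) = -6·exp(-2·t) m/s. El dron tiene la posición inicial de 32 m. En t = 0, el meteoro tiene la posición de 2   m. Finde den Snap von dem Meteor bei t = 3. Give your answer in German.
Um dies zu lösen, müssen wir 1 Ableitung unserer Gleichung für den Ruck j(t) = 48·t - 18 nehmen. Die Ableitung von dem Ruck ergibt den Snap: s(t) = 48. Mit s(t) = 48 und Einsetzen von t = 3, finden wir s = 48.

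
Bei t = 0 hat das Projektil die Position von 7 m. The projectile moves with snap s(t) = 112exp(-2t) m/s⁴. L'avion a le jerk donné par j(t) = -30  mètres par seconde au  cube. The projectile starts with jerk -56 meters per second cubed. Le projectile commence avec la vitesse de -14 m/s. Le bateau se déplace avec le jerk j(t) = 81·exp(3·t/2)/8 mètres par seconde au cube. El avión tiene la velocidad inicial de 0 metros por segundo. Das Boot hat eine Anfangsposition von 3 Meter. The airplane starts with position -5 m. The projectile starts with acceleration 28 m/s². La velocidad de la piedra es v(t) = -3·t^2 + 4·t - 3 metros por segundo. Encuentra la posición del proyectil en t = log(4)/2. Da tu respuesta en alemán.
Wir müssen unsere Gleichung für den Snap s(t) = 112·exp(-2·t) 4-mal integrieren. Durch Integration von dem Snap und Verwendung der Anfangsbedingung j(0) = -56, erhalten wir j(t) = -56·exp(-2·t). Mit ∫j(t)dt und Anwendung von a(0) = 28, finden wir a(t) = 28·exp(-2·t). Die Stammfunktion von der Beschleunigung ist die Geschwindigkeit. Mit v(0) = -14 erhalten wir v(t) = -14·exp(-2·t). Das Integral von der Geschwindigkeit, mit x(0) = 7, ergibt die Position: x(t) = 7·exp(-2·t). Wir haben die Position x(t) = 7·exp(-2·t). Durch Einsetzen von t = log(4)/2: x(log(4)/2) = 7/4.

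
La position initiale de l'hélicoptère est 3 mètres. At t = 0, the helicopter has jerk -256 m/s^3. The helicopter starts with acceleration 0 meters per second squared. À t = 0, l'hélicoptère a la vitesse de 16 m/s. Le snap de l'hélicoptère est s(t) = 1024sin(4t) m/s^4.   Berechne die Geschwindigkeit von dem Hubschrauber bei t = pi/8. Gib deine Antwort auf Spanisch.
Debemos encontrar la integral de nuestra ecuación del snap s(t) = 1024·sin(4·t) 3 veces. La integral del snap es la sacudida. Usando j(0) = -256, obtenemos j(t) = -256·cos(4·t). La integral de la sacudida es la aceleración. Usando a(0) = 0, obtenemos a(t) = -64·sin(4·t). Integrando la aceleración y usando la condición inicial v(0) = 16, obtenemos v(t) = 16·cos(4·t). Tenemos la velocidad v(t) = 16·cos(4·t). Sustituyendo t = pi/8: v(pi/8) = 0.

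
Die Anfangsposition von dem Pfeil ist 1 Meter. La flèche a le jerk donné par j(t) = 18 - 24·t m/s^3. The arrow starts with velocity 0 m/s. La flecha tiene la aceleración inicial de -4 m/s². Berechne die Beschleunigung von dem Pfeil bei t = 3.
Wir müssen die Stammfunktion unserer Gleichung für den Ruck j(t) = 18 - 24·t 1-mal finden. Das Integral von dem Ruck ist die Beschleunigung. Mit a(0) = -4 erhalten wir a(t) = -12·t^2 + 18·t - 4. Aus der Gleichung für die Beschleunigung a(t) = -12·t^2 + 18·t - 4, setzen wir t = 3 ein und erhalten a = -58.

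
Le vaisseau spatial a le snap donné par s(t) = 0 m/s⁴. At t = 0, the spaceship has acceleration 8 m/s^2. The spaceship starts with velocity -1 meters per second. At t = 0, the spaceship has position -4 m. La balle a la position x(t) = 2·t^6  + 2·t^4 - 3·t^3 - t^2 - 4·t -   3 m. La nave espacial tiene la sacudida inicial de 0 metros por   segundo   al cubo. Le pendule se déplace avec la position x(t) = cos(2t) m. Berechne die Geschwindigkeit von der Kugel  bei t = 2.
Um dies zu lösen, müssen wir 1 Ableitung unserer Gleichung für die Position x(t) = 2·t^6 + 2·t^4 - 3·t^3 - t^2 - 4·t - 3 nehmen. Die Ableitung von der Position ergibt die Geschwindigkeit: v(t) = 12·t^5 + 8·t^3 - 9·t^2 - 2·t - 4. Aus der Gleichung für die Geschwindigkeit v(t) = 12·t^5 + 8·t^3 - 9·t^2 - 2·t - 4, setzen wir t = 2 ein und erhalten v = 404.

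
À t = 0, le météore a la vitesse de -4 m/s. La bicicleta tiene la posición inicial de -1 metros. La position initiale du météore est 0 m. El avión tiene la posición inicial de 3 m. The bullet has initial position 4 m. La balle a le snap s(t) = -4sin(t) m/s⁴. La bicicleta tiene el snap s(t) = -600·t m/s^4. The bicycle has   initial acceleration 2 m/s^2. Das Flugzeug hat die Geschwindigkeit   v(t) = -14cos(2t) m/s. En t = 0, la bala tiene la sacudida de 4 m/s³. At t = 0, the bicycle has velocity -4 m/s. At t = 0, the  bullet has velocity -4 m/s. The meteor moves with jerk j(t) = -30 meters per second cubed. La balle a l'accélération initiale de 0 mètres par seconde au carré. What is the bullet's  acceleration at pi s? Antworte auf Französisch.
Nous devons trouver la primitive de notre équation du snap s(t) = -4·sin(t) 2 fois. En prenant ∫s(t)dt et en appliquant j(0) = 4, nous trouvons j(t) = 4·cos(t). En prenant ∫j(t)dt et en appliquant a(0) = 0, nous trouvons a(t) = 4·sin(t). Nous avons l'accélération a(t) = 4·sin(t). En substituant t = pi: a(pi) = 0.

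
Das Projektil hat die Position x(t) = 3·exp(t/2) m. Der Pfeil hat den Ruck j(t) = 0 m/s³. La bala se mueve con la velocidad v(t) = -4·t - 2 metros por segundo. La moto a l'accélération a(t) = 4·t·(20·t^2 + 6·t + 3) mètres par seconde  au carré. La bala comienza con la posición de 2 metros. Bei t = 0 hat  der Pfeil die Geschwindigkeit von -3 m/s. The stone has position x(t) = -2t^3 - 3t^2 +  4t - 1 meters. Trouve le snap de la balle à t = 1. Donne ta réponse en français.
Pour résoudre ceci, nous devons prendre 3 dérivées de notre équation de la vitesse v(t) = -4·t - 2. En dérivant la vitesse, nous obtenons l'accélération: a(t) = -4. En prenant d/dt de a(t), nous trouvons j(t) = 0. En dérivant le jerk, nous obtenons le snap: s(t) = 0. En utilisant s(t) = 0 et en substituant t = 1, nous trouvons s = 0.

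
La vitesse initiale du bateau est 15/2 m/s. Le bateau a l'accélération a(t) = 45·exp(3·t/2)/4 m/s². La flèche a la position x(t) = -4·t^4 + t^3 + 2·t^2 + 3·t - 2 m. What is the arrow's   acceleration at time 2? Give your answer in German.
Ausgehend von der Position x(t) = -4·t^4 + t^3 + 2·t^2 + 3·t - 2, nehmen wir 2 Ableitungen. Durch Ableiten von der Position erhalten wir die Geschwindigkeit: v(t) = -16·t^3 + 3·t^2 + 4·t + 3. Durch Ableiten von der Geschwindigkeit erhalten wir die Beschleunigung: a(t) = -48·t^2 + 6·t + 4. Mit a(t) = -48·t^2 + 6·t + 4 und Einsetzen von t = 2, finden wir a = -176.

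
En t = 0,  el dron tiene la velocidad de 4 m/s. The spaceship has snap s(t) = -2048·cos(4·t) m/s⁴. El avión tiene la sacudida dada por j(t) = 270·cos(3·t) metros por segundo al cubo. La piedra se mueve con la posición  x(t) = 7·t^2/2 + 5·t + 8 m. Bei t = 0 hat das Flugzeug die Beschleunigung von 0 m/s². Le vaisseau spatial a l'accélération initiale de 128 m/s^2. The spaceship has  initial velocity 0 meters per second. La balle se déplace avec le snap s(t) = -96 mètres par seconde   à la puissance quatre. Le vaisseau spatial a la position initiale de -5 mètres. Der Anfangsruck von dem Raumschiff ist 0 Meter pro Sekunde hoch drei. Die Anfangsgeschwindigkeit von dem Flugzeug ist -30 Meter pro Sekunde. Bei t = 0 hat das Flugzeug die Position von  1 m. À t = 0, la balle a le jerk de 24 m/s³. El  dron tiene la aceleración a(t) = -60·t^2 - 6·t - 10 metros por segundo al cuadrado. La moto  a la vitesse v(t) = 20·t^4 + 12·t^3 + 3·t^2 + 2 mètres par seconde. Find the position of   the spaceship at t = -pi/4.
Starting from snap s(t) = -2048·cos(4·t), we take 4 integrals. Finding the antiderivative of s(t) and using j(0) = 0: j(t) = -512·sin(4·t). Integrating jerk and using the initial condition a(0) = 128, we get a(t) = 128·cos(4·t). The antiderivative of acceleration is velocity. Using v(0) = 0, we get v(t) = 32·sin(4·t). Integrating velocity and using the initial condition x(0) = -5, we get x(t) = 3 - 8·cos(4·t). From the given position equation x(t) = 3 - 8·cos(4·t), we substitute t = -pi/4 to get x = 11.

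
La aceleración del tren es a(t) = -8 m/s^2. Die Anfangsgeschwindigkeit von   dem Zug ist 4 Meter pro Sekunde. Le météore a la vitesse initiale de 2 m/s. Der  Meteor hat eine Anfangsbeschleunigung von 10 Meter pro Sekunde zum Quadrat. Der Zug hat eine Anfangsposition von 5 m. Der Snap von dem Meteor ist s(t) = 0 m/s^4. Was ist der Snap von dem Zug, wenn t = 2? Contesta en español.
Debemos derivar nuestra ecuación de la aceleración a(t) = -8 2 veces. Derivando la aceleración, obtenemos la sacudida: j(t) = 0. Tomando d/dt de j(t), encontramos s(t) = 0. Tenemos el snap s(t) = 0. Sustituyendo t = 2: s(2) = 0.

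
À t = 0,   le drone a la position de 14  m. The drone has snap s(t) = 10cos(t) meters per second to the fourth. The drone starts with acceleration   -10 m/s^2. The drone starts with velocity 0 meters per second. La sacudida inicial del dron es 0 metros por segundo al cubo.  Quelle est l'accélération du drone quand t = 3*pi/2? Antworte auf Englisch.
To find the answer, we compute 2 integrals of s(t) = 10·cos(t). The antiderivative of snap, with j(0) = 0, gives jerk: j(t) = 10·sin(t). The integral of jerk, with a(0) = -10, gives acceleration: a(t) = -10·cos(t). Using a(t) = -10·cos(t) and substituting t = 3*pi/2, we find a = 0.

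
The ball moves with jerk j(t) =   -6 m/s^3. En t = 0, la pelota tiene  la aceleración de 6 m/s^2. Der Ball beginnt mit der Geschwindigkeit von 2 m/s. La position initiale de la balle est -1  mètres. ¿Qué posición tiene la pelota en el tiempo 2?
Necesitamos integrar nuestra ecuación de la sacudida j(t) = -6 3 veces. Integrando la sacudida y usando la condición inicial a(0) = 6, obtenemos a(t) = 6 - 6·t. La integral de la aceleración, con v(0) = 2, da la velocidad: v(t) = -3·t^2 + 6·t + 2. La antiderivada de la velocidad, con x(0) = -1, da la posición: x(t) = -t^3 + 3·t^2 + 2·t - 1. De la ecuación de la posición x(t) = -t^3 + 3·t^2 + 2·t - 1, sustituimos t = 2 para obtener x = 7.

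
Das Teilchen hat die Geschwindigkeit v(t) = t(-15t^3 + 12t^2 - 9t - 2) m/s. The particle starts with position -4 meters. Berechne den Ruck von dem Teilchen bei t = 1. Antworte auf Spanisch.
Debemos derivar nuestra ecuación de la velocidad v(t) = t·(-15·t^3 + 12·t^2 - 9·t - 2) 2 veces. La derivada de la velocidad da la aceleración: a(t) = -15·t^3 + 12·t^2 + t·(-45·t^2 + 24·t - 9) - 9·t - 2. Tomando d/dt de a(t), encontramos j(t) = -90·t^2 + t·(24 - 90·t) + 48·t - 18. De la ecuación de la sacudida j(t) = -90·t^2 + t·(24 - 90·t) + 48·t - 18, sustituimos t = 1 para obtener j = -126.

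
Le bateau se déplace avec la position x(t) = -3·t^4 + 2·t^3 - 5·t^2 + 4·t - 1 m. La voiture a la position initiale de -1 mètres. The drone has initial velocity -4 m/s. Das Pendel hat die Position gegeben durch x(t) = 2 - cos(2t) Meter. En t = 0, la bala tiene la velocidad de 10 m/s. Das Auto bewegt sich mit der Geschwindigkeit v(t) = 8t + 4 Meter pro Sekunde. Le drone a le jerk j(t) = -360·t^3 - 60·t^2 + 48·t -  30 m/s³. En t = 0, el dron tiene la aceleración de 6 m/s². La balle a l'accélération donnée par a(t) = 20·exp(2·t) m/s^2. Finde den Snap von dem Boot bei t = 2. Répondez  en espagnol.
Partiendo de la posición x(t) = -3·t^4 + 2·t^3 - 5·t^2 + 4·t - 1, tomamos 4 derivadas. Tomando d/dt de x(t), encontramos v(t) = -12·t^3 + 6·t^2 - 10·t + 4. Tomando d/dt de v(t), encontramos a(t) = -36·t^2 + 12·t - 10. Derivando la aceleración, obtenemos la sacudida: j(t) = 12 - 72·t. Tomando d/dt de j(t), encontramos s(t) = -72. Tenemos el snap s(t) = -72. Sustituyendo t = 2: s(2) = -72.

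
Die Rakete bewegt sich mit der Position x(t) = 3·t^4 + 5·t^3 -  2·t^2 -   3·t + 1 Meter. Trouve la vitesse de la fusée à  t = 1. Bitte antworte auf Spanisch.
Debemos derivar nuestra ecuación de la posición x(t) = 3·t^4 + 5·t^3 - 2·t^2 - 3·t + 1 1 vez. Tomando d/dt de x(t), encontramos v(t) = 12·t^3 + 15·t^2 - 4·t - 3. Tenemos la velocidad v(t) = 12·t^3 + 15·t^2 - 4·t - 3. Sustituyendo t = 1: v(1) = 20.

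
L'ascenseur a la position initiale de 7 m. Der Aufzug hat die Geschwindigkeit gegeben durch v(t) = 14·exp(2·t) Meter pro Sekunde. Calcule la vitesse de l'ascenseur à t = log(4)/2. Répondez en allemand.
Aus der Gleichung für die Geschwindigkeit v(t) = 14·exp(2·t), setzen wir t = log(4)/2 ein und erhalten v = 56.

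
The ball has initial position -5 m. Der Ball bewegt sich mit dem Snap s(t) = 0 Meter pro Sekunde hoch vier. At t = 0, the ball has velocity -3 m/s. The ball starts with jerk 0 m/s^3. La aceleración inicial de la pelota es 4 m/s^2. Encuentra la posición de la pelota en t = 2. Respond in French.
Nous devons intégrer notre équation du snap s(t) = 0 4 fois. En intégrant le snap et en utilisant la condition initiale j(0) = 0, nous obtenons j(t) = 0. L'intégrale du jerk est l'accélération. En utilisant a(0) = 4, nous obtenons a(t) = 4. En intégrant l'accélération et en utilisant la condition initiale v(0) = -3, nous obtenons v(t) = 4·t - 3. En prenant ∫v(t)dt et en appliquant x(0) = -5, nous trouvons x(t) = 2·t^2 - 3·t - 5. De l'équation de la position x(t) = 2·t^2 - 3·t - 5, nous substituons t = 2 pour obtenir x = -3.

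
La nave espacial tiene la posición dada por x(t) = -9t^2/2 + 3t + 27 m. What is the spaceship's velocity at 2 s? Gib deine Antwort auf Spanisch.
Para resolver esto, necesitamos tomar 1 derivada de nuestra ecuación de la posición x(t) = -9·t^2/2 + 3·t + 27. Tomando d/dt de x(t), encontramos v(t) = 3 - 9·t. De la ecuación de la velocidad v(t) = 3 - 9·t, sustituimos t = 2 para obtener v = -15.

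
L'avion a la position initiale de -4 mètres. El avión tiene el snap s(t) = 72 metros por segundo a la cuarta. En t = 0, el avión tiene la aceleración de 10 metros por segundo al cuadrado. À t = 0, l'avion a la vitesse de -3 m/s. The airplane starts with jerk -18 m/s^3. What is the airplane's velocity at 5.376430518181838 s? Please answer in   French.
Nous devons trouver la primitive de notre équation du snap s(t) = 72 3 fois. L'intégrale du snap, avec j(0) = -18, donne le jerk: j(t) = 72·t - 18. La primitive du jerk, avec a(0) = 10, donne l'accélération: a(t) = 36·t^2 - 18·t + 10. En prenant ∫a(t)dt et en appliquant v(0) = -3, nous trouvons v(t) = 12·t^3 - 9·t^2 + 10·t - 3. En utilisant v(t) = 12·t^3 - 9·t^2 + 10·t - 3 et en substituant t = 5.376430518181838, nous trouvons v = 1655.54379595688.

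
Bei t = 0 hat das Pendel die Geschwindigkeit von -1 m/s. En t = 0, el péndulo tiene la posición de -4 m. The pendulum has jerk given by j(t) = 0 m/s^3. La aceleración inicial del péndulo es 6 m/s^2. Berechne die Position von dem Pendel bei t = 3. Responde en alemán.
Wir müssen unsere Gleichung für den Ruck j(t) = 0 3-mal integrieren. Die Stammfunktion von dem Ruck, mit a(0) = 6, ergibt die Beschleunigung: a(t) = 6. Das Integral von der Beschleunigung ist die Geschwindigkeit. Mit v(0) = -1 erhalten wir v(t) = 6·t - 1. Die Stammfunktion von der Geschwindigkeit, mit x(0) = -4, ergibt die Position: x(t) = 3·t^2 - t - 4. Wir haben die Position x(t) = 3·t^2 - t - 4. Durch Einsetzen von t = 3: x(3) = 20.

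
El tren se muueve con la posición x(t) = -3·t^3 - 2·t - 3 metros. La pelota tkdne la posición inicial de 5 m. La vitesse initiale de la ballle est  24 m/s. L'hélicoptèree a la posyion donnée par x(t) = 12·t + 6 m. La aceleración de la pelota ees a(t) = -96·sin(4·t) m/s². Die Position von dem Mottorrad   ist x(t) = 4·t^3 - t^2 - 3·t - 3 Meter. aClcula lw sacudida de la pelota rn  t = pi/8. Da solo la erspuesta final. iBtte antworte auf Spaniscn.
En t = pi/8, j = 0.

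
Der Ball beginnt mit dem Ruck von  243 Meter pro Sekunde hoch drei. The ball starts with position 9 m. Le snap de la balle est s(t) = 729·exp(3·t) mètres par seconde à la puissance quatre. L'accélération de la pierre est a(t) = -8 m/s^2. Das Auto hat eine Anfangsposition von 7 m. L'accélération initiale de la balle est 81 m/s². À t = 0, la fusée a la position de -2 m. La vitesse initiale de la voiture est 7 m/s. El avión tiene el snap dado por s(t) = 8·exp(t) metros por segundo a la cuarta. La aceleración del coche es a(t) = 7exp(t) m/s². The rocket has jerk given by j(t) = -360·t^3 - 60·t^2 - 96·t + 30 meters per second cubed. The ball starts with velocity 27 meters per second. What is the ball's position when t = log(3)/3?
We need to integrate our snap equation s(t) = 729·exp(3·t) 4 times. The integral of snap is jerk. Using j(0) = 243, we get j(t) = 243·exp(3·t). Finding the antiderivative of j(t) and using a(0) = 81: a(t) = 81·exp(3·t). The integral of acceleration is velocity. Using v(0) = 27, we get v(t) = 27·exp(3·t). Taking ∫v(t)dt and applying x(0) = 9, we find x(t) = 9·exp(3·t). We have position x(t) = 9·exp(3·t). Substituting t = log(3)/3: x(log(3)/3) = 27.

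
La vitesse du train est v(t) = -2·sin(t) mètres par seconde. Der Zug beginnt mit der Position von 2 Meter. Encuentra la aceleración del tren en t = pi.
Debemos derivar nuestra ecuación de la velocidad v(t) = -2·sin(t) 1 vez. Derivando la velocidad, obtenemos la aceleración: a(t) = -2·cos(t). Tenemos la aceleración a(t) = -2·cos(t). Sustituyendo t = pi: a(pi) = 2.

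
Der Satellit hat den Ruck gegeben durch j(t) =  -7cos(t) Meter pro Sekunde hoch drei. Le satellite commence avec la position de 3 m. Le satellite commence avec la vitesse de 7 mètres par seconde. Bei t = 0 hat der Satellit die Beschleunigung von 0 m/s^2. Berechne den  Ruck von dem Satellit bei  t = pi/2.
Mit j(t) = -7·cos(t) und Einsetzen von t = pi/2, finden wir j = 0.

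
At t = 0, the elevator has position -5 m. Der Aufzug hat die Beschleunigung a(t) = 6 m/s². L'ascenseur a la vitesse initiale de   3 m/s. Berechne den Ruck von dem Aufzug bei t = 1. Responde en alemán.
Um dies zu lösen, müssen wir 1 Ableitung unserer Gleichung für die Beschleunigung a(t) = 6 nehmen. Mit d/dt von a(t) finden wir j(t) = 0. Mit j(t) = 0 und Einsetzen von t = 1, finden wir j = 0.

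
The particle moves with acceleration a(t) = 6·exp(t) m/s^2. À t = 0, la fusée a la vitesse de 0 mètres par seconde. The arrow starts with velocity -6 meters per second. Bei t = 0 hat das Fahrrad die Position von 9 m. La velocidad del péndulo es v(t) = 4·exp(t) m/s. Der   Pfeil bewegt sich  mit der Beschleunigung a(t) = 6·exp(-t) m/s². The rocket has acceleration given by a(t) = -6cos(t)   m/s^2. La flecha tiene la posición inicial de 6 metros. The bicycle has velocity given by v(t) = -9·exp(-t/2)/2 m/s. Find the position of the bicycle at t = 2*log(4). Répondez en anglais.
To solve this, we need to take 1 antiderivative of our velocity equation v(t) = -9·exp(-t/2)/2. The integral of velocity is position. Using x(0) = 9, we get x(t) = 9·exp(-t/2). Using x(t) = 9·exp(-t/2) and substituting t = 2*log(4), we find x = 9/4.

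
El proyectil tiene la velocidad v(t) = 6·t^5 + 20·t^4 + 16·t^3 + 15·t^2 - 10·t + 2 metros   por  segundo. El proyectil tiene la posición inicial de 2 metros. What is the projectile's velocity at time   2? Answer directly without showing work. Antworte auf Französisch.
La vitesse à t = 2 est v = 682.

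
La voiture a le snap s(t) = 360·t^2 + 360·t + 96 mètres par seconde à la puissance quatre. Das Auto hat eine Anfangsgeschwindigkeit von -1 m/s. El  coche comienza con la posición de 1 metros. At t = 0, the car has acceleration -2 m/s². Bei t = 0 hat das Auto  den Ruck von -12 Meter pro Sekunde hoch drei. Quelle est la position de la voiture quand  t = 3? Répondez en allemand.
Ausgehend von dem Snap s(t) = 360·t^2 + 360·t + 96, nehmen wir 4 Integrale. Das Integral von dem Snap ist der Ruck. Mit j(0) = -12 erhalten wir j(t) = 120·t^3 + 180·t^2 + 96·t - 12. Durch Integration von dem Ruck und Verwendung der Anfangsbedingung a(0) = -2, erhalten wir a(t) = 30·t^4 + 60·t^3 + 48·t^2 - 12·t - 2. Das Integral von der Beschleunigung ist die Geschwindigkeit. Mit v(0) = -1 erhalten wir v(t) = 6·t^5 + 15·t^4 + 16·t^3 - 6·t^2 - 2·t - 1. Durch Integration von der Geschwindigkeit und Verwendung der Anfangsbedingung x(0) = 1, erhalten wir x(t) = t^6 + 3·t^5 + 4·t^4 - 2·t^3 - t^2 - t + 1. Aus der Gleichung für die Position x(t) = t^6 + 3·t^5 + 4·t^4 - 2·t^3 - t^2 - t + 1, setzen wir t = 3 ein und erhalten x = 1717.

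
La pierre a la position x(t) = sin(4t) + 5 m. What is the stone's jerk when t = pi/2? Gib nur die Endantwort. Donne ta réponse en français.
À t = pi/2, j = -64.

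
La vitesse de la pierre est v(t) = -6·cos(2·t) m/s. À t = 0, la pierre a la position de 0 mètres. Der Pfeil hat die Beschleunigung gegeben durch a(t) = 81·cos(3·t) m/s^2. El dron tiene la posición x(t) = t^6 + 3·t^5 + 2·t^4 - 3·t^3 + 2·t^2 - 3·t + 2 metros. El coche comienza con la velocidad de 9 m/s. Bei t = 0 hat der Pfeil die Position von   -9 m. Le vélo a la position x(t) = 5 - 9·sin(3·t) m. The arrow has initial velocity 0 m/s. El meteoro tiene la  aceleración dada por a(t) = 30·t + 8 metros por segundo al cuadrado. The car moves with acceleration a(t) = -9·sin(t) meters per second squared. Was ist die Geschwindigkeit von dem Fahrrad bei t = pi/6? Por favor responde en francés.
En partant de la position x(t) = 5 - 9·sin(3·t), nous prenons 1 dérivée. En dérivant la position, nous obtenons la vitesse: v(t) = -27·cos(3·t). En utilisant v(t) = -27·cos(3·t) et en substituant t = pi/6, nous trouvons v = 0.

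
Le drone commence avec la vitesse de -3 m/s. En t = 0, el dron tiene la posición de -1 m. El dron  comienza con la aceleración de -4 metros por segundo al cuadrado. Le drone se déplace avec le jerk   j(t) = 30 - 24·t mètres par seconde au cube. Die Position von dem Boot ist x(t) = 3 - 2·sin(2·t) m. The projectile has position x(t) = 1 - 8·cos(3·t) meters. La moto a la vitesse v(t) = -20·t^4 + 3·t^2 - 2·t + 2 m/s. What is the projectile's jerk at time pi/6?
Starting from position x(t) = 1 - 8·cos(3·t), we take 3 derivatives. The derivative of position gives velocity: v(t) = 24·sin(3·t). The derivative of velocity gives acceleration: a(t) = 72·cos(3·t). Differentiating acceleration, we get jerk: j(t) = -216·sin(3·t). From the given jerk equation j(t) = -216·sin(3·t), we substitute t = pi/6 to get j = -216.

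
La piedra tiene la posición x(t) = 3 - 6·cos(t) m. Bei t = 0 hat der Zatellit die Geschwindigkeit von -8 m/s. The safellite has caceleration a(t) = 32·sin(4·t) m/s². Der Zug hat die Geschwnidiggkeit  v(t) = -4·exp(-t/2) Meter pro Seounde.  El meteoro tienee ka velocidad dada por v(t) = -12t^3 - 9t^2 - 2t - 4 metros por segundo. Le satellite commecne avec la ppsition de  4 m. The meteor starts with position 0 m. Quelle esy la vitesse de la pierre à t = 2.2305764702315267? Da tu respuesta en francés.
Nous devons dériver notre équation de la position x(t) = 3 - 6·cos(t) 1 fois. En prenant d/dt de x(t), nous trouvons v(t) = 6·sin(t). En utilisant v(t) = 6·sin(t) et en substituant t = 2.2305764702315267, nous trouvons v = 4.74076206100444.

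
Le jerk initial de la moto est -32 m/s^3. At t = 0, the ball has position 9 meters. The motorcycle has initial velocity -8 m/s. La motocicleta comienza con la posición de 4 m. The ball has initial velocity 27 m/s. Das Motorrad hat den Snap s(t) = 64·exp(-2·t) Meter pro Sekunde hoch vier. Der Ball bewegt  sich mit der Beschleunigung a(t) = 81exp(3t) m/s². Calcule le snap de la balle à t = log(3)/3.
En partant de l'accélération a(t) = 81·exp(3·t), nous prenons 2 dérivées. En prenant d/dt de a(t), nous trouvons j(t) = 243·exp(3·t). En prenant d/dt de j(t), nous trouvons s(t) = 729·exp(3·t). Nous avons le snap s(t) = 729·exp(3·t). En substituant t = log(3)/3: s(log(3)/3) = 2187.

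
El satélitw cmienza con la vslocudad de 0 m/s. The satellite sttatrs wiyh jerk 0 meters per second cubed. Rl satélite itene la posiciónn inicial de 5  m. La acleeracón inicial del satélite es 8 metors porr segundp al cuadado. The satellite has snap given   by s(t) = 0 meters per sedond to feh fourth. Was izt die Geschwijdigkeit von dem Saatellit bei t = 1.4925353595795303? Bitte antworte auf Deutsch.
Um dies zu lösen, müssen wir 3 Stammfunktionen unserer Gleichung für den Snap s(t) = 0 finden. Das Integral von dem Snap ist der Ruck. Mit j(0) = 0 erhalten wir j(t) = 0. Mit ∫j(t)dt und Anwendung von a(0) = 8, finden wir a(t) = 8. Das Integral von der Beschleunigung, mit v(0) = 0, ergibt die Geschwindigkeit: v(t) = 8·t. Mit v(t) = 8·t und Einsetzen von t = 1.4925353595795303, finden wir v = 11.9402828766362.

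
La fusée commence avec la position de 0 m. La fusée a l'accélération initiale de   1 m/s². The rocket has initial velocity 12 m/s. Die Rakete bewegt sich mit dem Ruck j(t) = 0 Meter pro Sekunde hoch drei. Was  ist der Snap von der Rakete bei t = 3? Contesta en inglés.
Starting from jerk j(t) = 0, we take 1 derivative. Taking d/dt of j(t), we find s(t) = 0. Using s(t) = 0 and substituting t = 3, we find s = 0.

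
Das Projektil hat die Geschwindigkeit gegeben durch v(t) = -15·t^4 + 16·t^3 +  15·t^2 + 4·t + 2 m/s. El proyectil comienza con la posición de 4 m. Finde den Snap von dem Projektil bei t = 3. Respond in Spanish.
Partiendo de la velocidad v(t) = -15·t^4 + 16·t^3 + 15·t^2 + 4·t + 2, tomamos 3 derivadas. La derivada de la velocidad da la aceleración: a(t) = -60·t^3 + 48·t^2 + 30·t + 4. Tomando d/dt de a(t), encontramos j(t) = -180·t^2 + 96·t + 30. Tomando d/dt de j(t), encontramos s(t) = 96 - 360·t. De la ecuación del snap s(t) = 96 - 360·t, sustituimos t = 3 para obtener s = -984.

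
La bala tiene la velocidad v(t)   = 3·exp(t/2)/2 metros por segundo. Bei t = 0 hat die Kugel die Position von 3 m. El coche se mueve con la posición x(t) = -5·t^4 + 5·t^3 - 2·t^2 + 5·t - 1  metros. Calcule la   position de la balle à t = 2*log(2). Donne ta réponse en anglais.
To find the answer, we compute 1 antiderivative of v(t) = 3·exp(t/2)/2. Taking ∫v(t)dt and applying x(0) = 3, we find x(t) = 3·exp(t/2). From the given position equation x(t) = 3·exp(t/2), we substitute t = 2*log(2) to get x = 6.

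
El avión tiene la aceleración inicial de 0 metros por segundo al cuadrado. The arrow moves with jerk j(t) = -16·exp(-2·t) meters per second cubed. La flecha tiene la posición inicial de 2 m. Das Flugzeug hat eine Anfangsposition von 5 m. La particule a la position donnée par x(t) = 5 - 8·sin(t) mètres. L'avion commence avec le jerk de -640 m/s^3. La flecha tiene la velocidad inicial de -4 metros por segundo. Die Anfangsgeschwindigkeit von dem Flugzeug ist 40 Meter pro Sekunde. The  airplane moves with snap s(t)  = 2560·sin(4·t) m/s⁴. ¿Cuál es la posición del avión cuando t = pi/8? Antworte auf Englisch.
We need to integrate our snap equation s(t) = 2560·sin(4·t) 4 times. The integral of snap, with j(0) = -640, gives jerk: j(t) = -640·cos(4·t). The antiderivative of jerk is acceleration. Using a(0) = 0, we get a(t) = -160·sin(4·t). The integral of acceleration, with v(0) = 40, gives velocity: v(t) = 40·cos(4·t). The integral of velocity, with x(0) = 5, gives position: x(t) = 10·sin(4·t) + 5. We have position x(t) = 10·sin(4·t) + 5. Substituting t = pi/8: x(pi/8) = 15.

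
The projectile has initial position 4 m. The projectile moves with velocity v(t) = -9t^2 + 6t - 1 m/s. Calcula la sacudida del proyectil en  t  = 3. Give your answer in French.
En partant de la vitesse v(t) = -9·t^2 + 6·t - 1, nous prenons 2 dérivées. En prenant d/dt de v(t), nous trouvons a(t) = 6 - 18·t. La dérivée de l'accélération donne le jerk: j(t) = -18. Nous avons le jerk j(t) = -18. En substituant t = 3: j(3) = -18.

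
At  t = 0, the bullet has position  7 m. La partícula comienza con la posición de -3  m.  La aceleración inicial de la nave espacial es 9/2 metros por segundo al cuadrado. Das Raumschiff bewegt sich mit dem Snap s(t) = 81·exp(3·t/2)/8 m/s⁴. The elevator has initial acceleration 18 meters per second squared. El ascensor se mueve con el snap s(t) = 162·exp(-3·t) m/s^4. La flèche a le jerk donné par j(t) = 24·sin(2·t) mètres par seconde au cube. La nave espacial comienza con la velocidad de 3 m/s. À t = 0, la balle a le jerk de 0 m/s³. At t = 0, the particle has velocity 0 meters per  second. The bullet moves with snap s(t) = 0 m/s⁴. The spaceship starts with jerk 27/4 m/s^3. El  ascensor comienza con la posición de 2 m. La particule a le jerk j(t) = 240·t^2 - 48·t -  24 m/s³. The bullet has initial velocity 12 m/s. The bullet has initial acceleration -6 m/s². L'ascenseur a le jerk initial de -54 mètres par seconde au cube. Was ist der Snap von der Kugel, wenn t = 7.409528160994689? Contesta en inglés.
Using s(t) = 0 and substituting t = 7.409528160994689, we find s = 0.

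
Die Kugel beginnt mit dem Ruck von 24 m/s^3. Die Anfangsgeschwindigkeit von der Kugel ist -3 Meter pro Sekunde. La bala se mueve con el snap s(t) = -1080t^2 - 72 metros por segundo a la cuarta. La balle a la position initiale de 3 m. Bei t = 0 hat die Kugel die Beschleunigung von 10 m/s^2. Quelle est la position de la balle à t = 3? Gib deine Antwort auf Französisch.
En partant du snap s(t) = -1080·t^2 - 72, nous prenons 4 intégrales. L'intégrale du snap, avec j(0) = 24, donne le jerk: j(t) = -360·t^3 - 72·t + 24. En intégrant le jerk et en utilisant la condition initiale a(0) = 10, nous obtenons a(t) = -90·t^4 - 36·t^2 + 24·t + 10. L'intégrale de l'accélération est la vitesse. En utilisant v(0) = -3, nous obtenons v(t) = -18·t^5 - 12·t^3 + 12·t^2 + 10·t - 3. En prenant ∫v(t)dt et en appliquant x(0) = 3, nous trouvons x(t) = -3·t^6 - 3·t^4 + 4·t^3 + 5·t^2 - 3·t + 3. Nous avons la position x(t) = -3·t^6 - 3·t^4 + 4·t^3 + 5·t^2 - 3·t + 3. En substituant t = 3: x(3) = -2283.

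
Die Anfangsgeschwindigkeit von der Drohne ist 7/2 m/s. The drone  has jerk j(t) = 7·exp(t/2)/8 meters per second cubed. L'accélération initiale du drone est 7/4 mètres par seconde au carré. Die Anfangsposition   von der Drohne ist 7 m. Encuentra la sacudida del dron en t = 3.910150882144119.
Usando j(t) = 7·exp(t/2)/8 y sustituyendo t = 3.910150882144119, encontramos j = 6.18139545924901.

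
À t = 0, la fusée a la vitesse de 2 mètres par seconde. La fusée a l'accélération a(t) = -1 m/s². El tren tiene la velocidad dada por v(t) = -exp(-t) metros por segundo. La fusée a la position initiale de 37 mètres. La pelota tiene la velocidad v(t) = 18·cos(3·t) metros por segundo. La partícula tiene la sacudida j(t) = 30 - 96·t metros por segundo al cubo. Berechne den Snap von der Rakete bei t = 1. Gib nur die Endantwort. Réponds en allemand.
Die Antwort ist 0.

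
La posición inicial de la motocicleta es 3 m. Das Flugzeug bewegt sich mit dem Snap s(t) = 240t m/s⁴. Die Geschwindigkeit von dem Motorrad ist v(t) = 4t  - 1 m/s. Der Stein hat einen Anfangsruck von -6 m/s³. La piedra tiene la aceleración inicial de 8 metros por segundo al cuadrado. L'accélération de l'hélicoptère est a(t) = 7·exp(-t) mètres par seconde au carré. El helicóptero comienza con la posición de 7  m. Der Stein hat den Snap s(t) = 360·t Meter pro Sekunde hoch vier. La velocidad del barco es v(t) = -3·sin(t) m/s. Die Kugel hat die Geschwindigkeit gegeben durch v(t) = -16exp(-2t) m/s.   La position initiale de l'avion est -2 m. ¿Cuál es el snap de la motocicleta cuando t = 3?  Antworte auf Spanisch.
Partiendo de la velocidad v(t) = 4·t - 1, tomamos 3 derivadas. Tomando d/dt de v(t), encontramos a(t) = 4. Derivando la aceleración, obtenemos la sacudida: j(t) = 0. Tomando d/dt de j(t), encontramos s(t) = 0. Usando s(t) = 0 y sustituyendo t = 3, encontramos s = 0.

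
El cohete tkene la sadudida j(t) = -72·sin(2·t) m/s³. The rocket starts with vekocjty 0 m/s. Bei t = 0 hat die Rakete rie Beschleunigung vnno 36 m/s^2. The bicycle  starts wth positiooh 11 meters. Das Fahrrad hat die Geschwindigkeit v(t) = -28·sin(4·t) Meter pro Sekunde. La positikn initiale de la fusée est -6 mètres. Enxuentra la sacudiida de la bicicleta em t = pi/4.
Para resolver esto, necesitamos tomar 2 derivadas de nuestra ecuación de la velocidad v(t) = -28·sin(4·t). Tomando d/dt de v(t), encontramos a(t) = -112·cos(4·t). Tomando d/dt de a(t), encontramos j(t) = 448·sin(4·t). De la ecuación de la sacudida j(t) = 448·sin(4·t), sustituimos t = pi/4 para obtener j = 0.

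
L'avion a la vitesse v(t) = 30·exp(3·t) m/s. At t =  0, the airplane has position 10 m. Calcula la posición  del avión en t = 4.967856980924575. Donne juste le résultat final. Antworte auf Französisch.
x(4.967856980924575) = 29685107.1654437.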